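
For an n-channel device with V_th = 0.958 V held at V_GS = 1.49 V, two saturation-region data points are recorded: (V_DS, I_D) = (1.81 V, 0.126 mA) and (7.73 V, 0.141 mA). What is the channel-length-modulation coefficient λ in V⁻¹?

λ = 0.0209 V⁻¹

With V_GS fixed, I_D ∝ (1 + λ V_DS) in saturation, so I_D2/I_D1 = (1 + λ V_DS2)/(1 + λ V_DS1).
0.141/0.126 = 1.119 = (1 + 7.73 λ)/(1 + 1.81 λ).
Solving: λ (I_D1 V_DS2 − I_D2 V_DS1) = I_D2 − I_D1, so λ = (0.141 − 0.126) / (0.126 × 7.73 − 0.141 × 1.81) = 0.015 / 0.719 = 0.0209 V⁻¹.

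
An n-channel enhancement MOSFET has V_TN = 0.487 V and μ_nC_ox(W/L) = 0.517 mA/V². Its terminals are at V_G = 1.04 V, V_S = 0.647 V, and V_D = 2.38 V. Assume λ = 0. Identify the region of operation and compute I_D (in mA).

Cutoff; I_D = 0 mA

V_GS = V_G − V_S = 1.04 − 0.647 = 0.393 V; V_DS = V_D − V_S = 2.38 − 0.647 = 1.73 V.
V_GS = 0.393 V < V_TN = 0.487 V, so the transistor is in cutoff.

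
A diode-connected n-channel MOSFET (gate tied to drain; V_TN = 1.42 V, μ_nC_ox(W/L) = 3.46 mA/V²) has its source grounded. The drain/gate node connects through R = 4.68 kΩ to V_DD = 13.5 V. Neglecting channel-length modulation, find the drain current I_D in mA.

I_D = 2.33 mA

With gate tied to drain, V_GS = V_DS ≥ V_GS − V_TN, so the device is in saturation.
KCL at the drain: ½ k_n (V_GS − V_TN)² = (V_DD − V_GS)/R.
Let x = V_GS − 1.42. Then 8.1 x² + x − 12.08 = 0, giving x = 1.16 V (positive root), so V_GS = 2.58 V.
I_D = (V_DD − V_GS)/R = (13.5 − 2.58) / 4.68 = 2.33 mA.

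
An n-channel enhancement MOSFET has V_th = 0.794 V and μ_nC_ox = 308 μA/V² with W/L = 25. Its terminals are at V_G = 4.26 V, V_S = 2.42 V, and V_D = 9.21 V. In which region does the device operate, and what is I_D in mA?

Saturation; I_D = 4.21 mA

V_GS = V_G − V_S = 4.26 − 2.42 = 1.84 V; V_DS = V_D − V_S = 9.21 − 2.42 = 6.79 V.
k_n = μ_nC_ox · (W/L) = 7.7 mA/V².
V_ov = V_GS − V_th = 1.84 − 0.794 = 1.05 V.
Since V_DS = 6.79 V ≥ V_ov = 1.05 V, the device is in saturation.
I_D = ½ k_n V_ov² = 0.5 × 7.7 × 1.05² = 4.21 mA.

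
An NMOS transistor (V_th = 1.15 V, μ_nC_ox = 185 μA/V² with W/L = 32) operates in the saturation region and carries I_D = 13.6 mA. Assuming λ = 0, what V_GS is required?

V_GS = 3.29 V

k_n = μ_nC_ox · (W/L) = 5.92 mA/V².
In saturation I_D = ½ k_n (V_GS − V_th)², so V_GS − V_th = √(2 I_D / k_n) = √(2 × 13.6 / 5.92) = 2.14 V.
V_GS = 1.15 + 2.14 = 3.29 V.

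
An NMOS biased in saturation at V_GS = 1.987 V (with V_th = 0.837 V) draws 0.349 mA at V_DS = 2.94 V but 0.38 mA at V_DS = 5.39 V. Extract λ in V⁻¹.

With V_GS fixed, I_D ∝ (1 + λ V_DS) in saturation, so I_D2/I_D1 = (1 + λ V_DS2)/(1 + λ V_DS1).
0.38/0.349 = 1.089 = (1 + 5.39 λ)/(1 + 2.94 λ).
Solving: λ (I_D1 V_DS2 − I_D2 V_DS1) = I_D2 − I_D1, so λ = (0.38 − 0.349) / (0.349 × 5.39 − 0.38 × 2.94) = 0.031 / 0.764 = 0.0406 V⁻¹.

λ = 0.0406 V⁻¹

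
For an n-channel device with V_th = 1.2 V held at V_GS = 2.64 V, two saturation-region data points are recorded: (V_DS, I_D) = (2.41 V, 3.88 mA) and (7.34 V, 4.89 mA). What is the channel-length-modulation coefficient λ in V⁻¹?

With V_GS fixed, I_D ∝ (1 + λ V_DS) in saturation, so I_D2/I_D1 = (1 + λ V_DS2)/(1 + λ V_DS1).
4.89/3.88 = 1.26 = (1 + 7.34 λ)/(1 + 2.41 λ).
Solving: λ (I_D1 V_DS2 − I_D2 V_DS1) = I_D2 − I_D1, so λ = (4.89 − 3.88) / (3.88 × 7.34 − 4.89 × 2.41) = 1.01 / 16.7 = 0.0605 V⁻¹.

λ = 0.0605 V⁻¹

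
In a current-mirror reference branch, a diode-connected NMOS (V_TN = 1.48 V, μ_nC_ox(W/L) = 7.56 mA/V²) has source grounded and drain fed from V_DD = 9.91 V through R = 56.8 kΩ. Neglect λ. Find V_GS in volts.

V_GS = 1.68 V

With gate tied to drain, V_GS = V_DS ≥ V_GS − V_TN, so the device is in saturation.
KCL at the drain: ½ k_n (V_GS − V_TN)² = (V_DD − V_GS)/R.
Let x = V_GS − 1.48. Then 215 x² + x − 8.43 = 0, giving x = 0.196 V (positive root), so V_GS = 1.68 V.
I_D = (V_DD − V_GS)/R = (9.91 − 1.68) / 56.8 = 0.145 mA.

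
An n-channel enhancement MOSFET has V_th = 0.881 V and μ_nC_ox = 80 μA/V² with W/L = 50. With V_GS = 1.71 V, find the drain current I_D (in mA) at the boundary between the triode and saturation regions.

I_D = 1.37 mA

At the boundary V_DS = V_ov = V_GS − V_th = 1.71 − 0.881 = 0.829 V.
k_n = μ_nC_ox · (W/L) = 4 mA/V².
I_D = ½ k_n V_ov² = 0.5 × 4 × 0.829² = 1.37 mA.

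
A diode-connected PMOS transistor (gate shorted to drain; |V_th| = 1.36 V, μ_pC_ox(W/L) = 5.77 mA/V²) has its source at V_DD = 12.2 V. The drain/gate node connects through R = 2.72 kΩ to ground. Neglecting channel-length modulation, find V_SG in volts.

With gate tied to drain, V_SG = V_SD ≥ V_SG − |V_th|, so the device is in saturation.
KCL at the drain: ½ k_p (V_SG − |V_th|)² = (V_DD − V_SG)/R.
Let x = V_SG − 1.36. Then 7.85 x² + x − 10.84 = 0, giving x = 1.11 V (positive root), so V_SG = 2.47 V.
I_D = (V_DD − V_SG)/R = (12.2 − 2.47) / 2.72 = 3.58 mA.

V_SG = 2.47 V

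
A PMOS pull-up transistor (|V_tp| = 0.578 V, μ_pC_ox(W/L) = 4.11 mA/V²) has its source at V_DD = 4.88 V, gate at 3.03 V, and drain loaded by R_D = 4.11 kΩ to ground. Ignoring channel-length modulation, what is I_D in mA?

V_SG = V_DD − V_G = 4.88 − 3.03 = 1.85 V, so V_ov = 1.85 − 0.578 = 1.27 V.
Assume saturation: I_D = ½ k_p V_ov² = 0.5 × 4.11 × 1.27² = 3.32 mA, giving V_SD = V_DD − I_D R_D = 4.88 − 3.32 × 4.11 = -8.79 V.
But -8.79 V < V_ov = 1.27 V, so the device is actually in triode.
In triode I_D = k_p[V_ov V_SD − ½ V_SD²] and I_D = (V_DD − V_SD)/R_D. Equating: 8.45 V_SD² − 22.49 V_SD + 4.88 = 0, giving V_SD = 0.238 V (the root below V_ov).
I_D = (4.88 − 0.238) / 4.11 = 1.13 mA.

I_D = 1.13 mA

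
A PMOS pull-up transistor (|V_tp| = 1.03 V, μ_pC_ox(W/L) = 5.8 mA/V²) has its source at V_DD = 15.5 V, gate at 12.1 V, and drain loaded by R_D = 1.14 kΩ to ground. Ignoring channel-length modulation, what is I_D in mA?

I_D = 12.5 mA

V_SG = V_DD − V_G = 15.5 − 12.1 = 3.4 V, so V_ov = 3.4 − 1.03 = 2.37 V.
Assume saturation: I_D = ½ k_p V_ov² = 0.5 × 5.8 × 2.37² = 16.3 mA, giving V_SD = V_DD − I_D R_D = 15.5 − 16.3 × 1.14 = -3.07 V.
But -3.07 V < V_ov = 2.37 V, so the device is actually in triode.
In triode I_D = k_p[V_ov V_SD − ½ V_SD²] and I_D = (V_DD − V_SD)/R_D. Equating: 3.31 V_SD² − 16.67 V_SD + 15.5 = 0, giving V_SD = 1.23 V (the root below V_ov).
I_D = (15.5 − 1.23) / 1.14 = 12.5 mA.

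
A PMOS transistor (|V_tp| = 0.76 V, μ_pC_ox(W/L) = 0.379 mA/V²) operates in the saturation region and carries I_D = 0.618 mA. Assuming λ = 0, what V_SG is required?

V_SG = 2.57 V

In saturation I_D = ½ k_p (V_SG − |V_tp|)², so V_SG − |V_tp| = √(2 I_D / k_p) = √(2 × 0.618 / 0.379) = 1.81 V.
V_SG = 0.76 + 1.81 = 2.57 V.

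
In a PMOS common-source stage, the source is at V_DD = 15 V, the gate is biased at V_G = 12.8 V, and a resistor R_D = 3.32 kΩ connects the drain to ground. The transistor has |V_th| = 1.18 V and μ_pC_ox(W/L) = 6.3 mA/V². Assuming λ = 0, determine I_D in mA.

I_D = 3.28 mA

V_SG = V_DD − V_G = 15 − 12.8 = 2.2 V, so V_ov = 2.2 − 1.18 = 1.02 V.
Assume saturation: I_D = ½ k_p V_ov² = 0.5 × 6.3 × 1.02² = 3.28 mA, giving V_SD = V_DD − I_D R_D = 15 − 3.28 × 3.32 = 4.12 V.
V_SD = 4.12 V ≥ V_ov = 1.02 V, confirming saturation.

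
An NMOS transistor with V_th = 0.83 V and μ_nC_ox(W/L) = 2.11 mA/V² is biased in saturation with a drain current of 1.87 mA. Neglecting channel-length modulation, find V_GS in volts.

In saturation I_D = ½ k_n (V_GS − V_th)², so V_GS − V_th = √(2 I_D / k_n) = √(2 × 1.87 / 2.11) = 1.33 V.
V_GS = 0.83 + 1.33 = 2.16 V.

V_GS = 2.16 V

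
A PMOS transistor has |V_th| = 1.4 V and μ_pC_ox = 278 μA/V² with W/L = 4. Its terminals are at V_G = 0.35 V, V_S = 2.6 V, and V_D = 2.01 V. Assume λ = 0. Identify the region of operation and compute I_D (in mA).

Triode; I_D = 0.364 mA

V_SG = V_S − V_G = 2.6 − 0.35 = 2.25 V; V_SD = V_S − V_D = 2.6 − 2.01 = 0.59 V.
k_p = μ_pC_ox · (W/L) = 1.112 mA/V².
V_ov = V_SG − |V_th| = 2.25 − 1.4 = 0.85 V.
Since V_SD = 0.59 V < V_ov = 0.85 V, the device is in the triode region.
I_D = k_p [V_ov · V_SD − ½ V_SD²] = 1.112 × [0.85 × 0.59 − 0.5 × 0.59²] = 0.364 mA.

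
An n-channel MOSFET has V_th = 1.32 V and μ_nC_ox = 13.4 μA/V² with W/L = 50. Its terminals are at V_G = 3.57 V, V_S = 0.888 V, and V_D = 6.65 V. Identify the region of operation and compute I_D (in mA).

V_GS = V_G − V_S = 3.57 − 0.888 = 2.68 V; V_DS = V_D − V_S = 6.65 − 0.888 = 5.76 V.
k_n = μ_nC_ox · (W/L) = 0.67 mA/V².
V_ov = V_GS − V_th = 2.68 − 1.32 = 1.36 V.
Since V_DS = 5.76 V ≥ V_ov = 1.36 V, the device is in saturation.
I_D = ½ k_n V_ov² = 0.5 × 0.67 × 1.36² = 0.621 mA.

Saturation; I_D = 0.621 mA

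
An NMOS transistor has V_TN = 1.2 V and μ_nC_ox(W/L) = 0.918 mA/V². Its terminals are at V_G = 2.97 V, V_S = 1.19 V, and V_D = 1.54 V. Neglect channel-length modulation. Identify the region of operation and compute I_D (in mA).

V_GS = V_G − V_S = 2.97 − 1.19 = 1.78 V; V_DS = V_D − V_S = 1.54 − 1.19 = 0.35 V.
V_ov = V_GS − V_TN = 1.78 − 1.2 = 0.58 V.
Since V_DS = 0.35 V < V_ov = 0.58 V, the device is in the triode region.
I_D = k_n [V_ov · V_DS − ½ V_DS²] = 0.918 × [0.58 × 0.35 − 0.5 × 0.35²] = 0.13 mA.

Triode; I_D = 0.130 mA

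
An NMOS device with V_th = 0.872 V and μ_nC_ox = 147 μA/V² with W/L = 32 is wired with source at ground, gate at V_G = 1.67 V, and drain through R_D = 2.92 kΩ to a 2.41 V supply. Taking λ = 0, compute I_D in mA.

I_D = 0.746 mA

V_GS = V_G = 1.67 V, so V_ov = 1.67 − 0.872 = 0.798 V.
k_n = μ_nC_ox · (W/L) = 4.704 mA/V².
Assume saturation: I_D = ½ k_n V_ov² = 0.5 × 4.704 × 0.798² = 1.5 mA, giving V_DS = V_DD − I_D R_D = 2.41 − 1.5 × 2.92 = -1.96 V.
But -1.96 V < V_ov = 0.798 V, so the device is actually in triode.
In triode I_D = k_n[V_ov V_DS − ½ V_DS²] and I_D = (V_DD − V_DS)/R_D. Equating: 6.87 V_DS² − 11.96 V_DS + 2.41 = 0, giving V_DS = 0.233 V (the root below V_ov).
I_D = (2.41 − 0.233) / 2.92 = 0.746 mA.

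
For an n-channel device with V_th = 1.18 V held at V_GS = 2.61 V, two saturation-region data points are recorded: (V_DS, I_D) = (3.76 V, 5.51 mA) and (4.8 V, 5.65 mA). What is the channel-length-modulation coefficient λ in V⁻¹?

λ = 0.0269 V⁻¹

With V_GS fixed, I_D ∝ (1 + λ V_DS) in saturation, so I_D2/I_D1 = (1 + λ V_DS2)/(1 + λ V_DS1).
5.65/5.51 = 1.025 = (1 + 4.8 λ)/(1 + 3.76 λ).
Solving: λ (I_D1 V_DS2 − I_D2 V_DS1) = I_D2 − I_D1, so λ = (5.65 − 5.51) / (5.51 × 4.8 − 5.65 × 3.76) = 0.14 / 5.2 = 0.0269 V⁻¹.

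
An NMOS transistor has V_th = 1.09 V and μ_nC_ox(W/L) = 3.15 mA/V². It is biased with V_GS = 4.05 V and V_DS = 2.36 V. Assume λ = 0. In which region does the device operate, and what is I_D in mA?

V_ov = V_GS − V_th = 4.05 − 1.09 = 2.96 V.
Since V_DS = 2.36 V < V_ov = 2.96 V, the device is in the triode region.
I_D = k_n [V_ov · V_DS − ½ V_DS²] = 3.15 × [2.96 × 2.36 − 0.5 × 2.36²] = 13.2 mA.

Triode; I_D = 13.2 mA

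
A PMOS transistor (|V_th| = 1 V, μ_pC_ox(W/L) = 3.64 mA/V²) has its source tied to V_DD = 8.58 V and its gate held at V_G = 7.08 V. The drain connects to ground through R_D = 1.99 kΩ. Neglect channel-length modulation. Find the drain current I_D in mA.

V_SG = V_DD − V_G = 8.58 − 7.08 = 1.5 V, so V_ov = 1.5 − 1 = 0.5 V.
Assume saturation: I_D = ½ k_p V_ov² = 0.5 × 3.64 × 0.5² = 0.455 mA, giving V_SD = V_DD − I_D R_D = 8.58 − 0.455 × 1.99 = 7.67 V.
V_SD = 7.67 V ≥ V_ov = 0.5 V, confirming saturation.

I_D = 0.455 mA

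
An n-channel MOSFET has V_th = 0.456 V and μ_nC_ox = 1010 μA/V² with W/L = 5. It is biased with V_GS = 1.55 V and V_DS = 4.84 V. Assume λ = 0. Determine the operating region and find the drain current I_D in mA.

Saturation; I_D = 3.02 mA

k_n = μ_nC_ox · (W/L) = 5.05 mA/V².
V_ov = V_GS − V_th = 1.55 − 0.456 = 1.09 V.
Since V_DS = 4.84 V ≥ V_ov = 1.09 V, the device is in saturation.
I_D = ½ k_n V_ov² = 0.5 × 5.05 × 1.09² = 3.02 mA.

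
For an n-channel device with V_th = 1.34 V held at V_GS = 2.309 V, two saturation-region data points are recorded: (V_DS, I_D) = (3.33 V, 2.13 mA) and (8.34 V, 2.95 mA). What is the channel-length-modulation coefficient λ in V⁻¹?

With V_GS fixed, I_D ∝ (1 + λ V_DS) in saturation, so I_D2/I_D1 = (1 + λ V_DS2)/(1 + λ V_DS1).
2.95/2.13 = 1.385 = (1 + 8.34 λ)/(1 + 3.33 λ).
Solving: λ (I_D1 V_DS2 − I_D2 V_DS1) = I_D2 − I_D1, so λ = (2.95 − 2.13) / (2.13 × 8.34 − 2.95 × 3.33) = 0.82 / 7.94 = 0.103 V⁻¹.

λ = 0.103 V⁻¹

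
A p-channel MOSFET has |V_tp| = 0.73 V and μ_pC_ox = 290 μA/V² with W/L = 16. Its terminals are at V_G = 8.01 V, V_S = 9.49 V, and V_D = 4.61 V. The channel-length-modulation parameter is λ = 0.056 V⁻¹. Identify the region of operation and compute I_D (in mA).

V_SG = V_S − V_G = 9.49 − 8.01 = 1.48 V; V_SD = V_S − V_D = 9.49 − 4.61 = 4.88 V.
k_p = μ_pC_ox · (W/L) = 4.64 mA/V².
V_ov = V_SG − |V_tp| = 1.48 − 0.73 = 0.75 V.
Since V_SD = 4.88 V ≥ V_ov = 0.75 V, the device is in saturation.
I_D = ½ k_p V_ov² (1 + λ V_SD) = 0.5 × 4.64 × 0.75² × (1 + 0.056 × 4.88) = 1.66 mA.

Saturation; I_D = 1.66 mA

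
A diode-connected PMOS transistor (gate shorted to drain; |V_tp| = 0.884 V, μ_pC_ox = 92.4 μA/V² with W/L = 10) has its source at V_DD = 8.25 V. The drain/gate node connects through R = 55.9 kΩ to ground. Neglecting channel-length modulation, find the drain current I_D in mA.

With gate tied to drain, V_SG = V_SD ≥ V_SG − |V_tp|, so the device is in saturation.
k_p = μ_pC_ox · (W/L) = 0.924 mA/V².
KCL at the drain: ½ k_p (V_SG − |V_tp|)² = (V_DD − V_SG)/R.
Let x = V_SG − 0.884. Then 25.8 x² + x − 7.366 = 0, giving x = 0.515 V (positive root), so V_SG = 1.4 V.
I_D = (V_DD − V_SG)/R = (8.25 − 1.4) / 55.9 = 0.123 mA.

I_D = 0.123 mA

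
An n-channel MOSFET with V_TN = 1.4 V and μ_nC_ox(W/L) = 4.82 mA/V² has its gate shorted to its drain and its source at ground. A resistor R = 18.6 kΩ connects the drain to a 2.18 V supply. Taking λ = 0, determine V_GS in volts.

V_GS = 1.52 V

With gate tied to drain, V_GS = V_DS ≥ V_GS − V_TN, so the device is in saturation.
KCL at the drain: ½ k_n (V_GS − V_TN)² = (V_DD − V_GS)/R.
Let x = V_GS − 1.4. Then 44.8 x² + x − 0.78 = 0, giving x = 0.121 V (positive root), so V_GS = 1.52 V.
I_D = (V_DD − V_GS)/R = (2.18 − 1.52) / 18.6 = 0.0354 mA.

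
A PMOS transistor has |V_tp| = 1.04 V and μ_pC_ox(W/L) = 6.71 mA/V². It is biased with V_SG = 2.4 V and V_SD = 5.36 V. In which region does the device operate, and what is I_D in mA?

V_ov = V_SG − |V_tp| = 2.4 − 1.04 = 1.36 V.
Since V_SD = 5.36 V ≥ V_ov = 1.36 V, the device is in saturation.
I_D = ½ k_p V_ov² = 0.5 × 6.71 × 1.36² = 6.21 mA.

Saturation; I_D = 6.21 mA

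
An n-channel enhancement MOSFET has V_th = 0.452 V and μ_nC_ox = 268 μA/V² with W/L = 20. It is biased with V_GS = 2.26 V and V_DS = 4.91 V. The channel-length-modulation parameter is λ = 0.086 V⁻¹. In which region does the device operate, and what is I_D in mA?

k_n = μ_nC_ox · (W/L) = 5.36 mA/V².
V_ov = V_GS − V_th = 2.26 − 0.452 = 1.81 V.
Since V_DS = 4.91 V ≥ V_ov = 1.81 V, the device is in saturation.
I_D = ½ k_n V_ov² (1 + λ V_DS) = 0.5 × 5.36 × 1.81² × (1 + 0.086 × 4.91) = 12.5 mA.

Saturation; I_D = 12.5 mA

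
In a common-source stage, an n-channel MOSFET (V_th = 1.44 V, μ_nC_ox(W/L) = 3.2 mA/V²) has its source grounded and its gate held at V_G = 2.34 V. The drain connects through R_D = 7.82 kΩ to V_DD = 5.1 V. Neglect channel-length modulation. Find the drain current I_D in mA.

I_D = 0.620 mA

V_GS = V_G = 2.34 V, so V_ov = 2.34 − 1.44 = 0.9 V.
Assume saturation: I_D = ½ k_n V_ov² = 0.5 × 3.2 × 0.9² = 1.3 mA, giving V_DS = V_DD − I_D R_D = 5.1 − 1.3 × 7.82 = -5.03 V.
But -5.03 V < V_ov = 0.9 V, so the device is actually in triode.
In triode I_D = k_n[V_ov V_DS − ½ V_DS²] and I_D = (V_DD − V_DS)/R_D. Equating: 12.5 V_DS² − 23.52 V_DS + 5.1 = 0, giving V_DS = 0.25 V (the root below V_ov).
I_D = (5.1 − 0.25) / 7.82 = 0.62 mA.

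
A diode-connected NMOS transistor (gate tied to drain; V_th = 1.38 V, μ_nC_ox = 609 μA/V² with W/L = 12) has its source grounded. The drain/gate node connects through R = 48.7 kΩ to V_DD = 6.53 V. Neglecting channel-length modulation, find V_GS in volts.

With gate tied to drain, V_GS = V_DS ≥ V_GS − V_th, so the device is in saturation.
k_n = μ_nC_ox · (W/L) = 7.308 mA/V².
KCL at the drain: ½ k_n (V_GS − V_th)² = (V_DD − V_GS)/R.
Let x = V_GS − 1.38. Then 178 x² + x − 5.15 = 0, giving x = 0.167 V (positive root), so V_GS = 1.55 V.
I_D = (V_DD − V_GS)/R = (6.53 − 1.55) / 48.7 = 0.102 mA.

V_GS = 1.55 V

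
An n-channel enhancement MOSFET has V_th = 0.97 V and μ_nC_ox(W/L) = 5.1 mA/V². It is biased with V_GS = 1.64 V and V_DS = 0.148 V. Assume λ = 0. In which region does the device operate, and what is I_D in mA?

Triode; I_D = 0.450 mA

V_ov = V_GS − V_th = 1.64 − 0.97 = 0.67 V.
Since V_DS = 0.148 V < V_ov = 0.67 V, the device is in the triode region.
I_D = k_n [V_ov · V_DS − ½ V_DS²] = 5.1 × [0.67 × 0.148 − 0.5 × 0.148²] = 0.45 mA.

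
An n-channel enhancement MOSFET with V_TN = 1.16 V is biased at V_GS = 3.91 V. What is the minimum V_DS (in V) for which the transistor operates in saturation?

V_DS,sat = 2.75 V

The boundary between triode and saturation is V_DS = V_GS − V_TN = V_ov.
V_ov = 3.91 − 1.16 = 2.75 V.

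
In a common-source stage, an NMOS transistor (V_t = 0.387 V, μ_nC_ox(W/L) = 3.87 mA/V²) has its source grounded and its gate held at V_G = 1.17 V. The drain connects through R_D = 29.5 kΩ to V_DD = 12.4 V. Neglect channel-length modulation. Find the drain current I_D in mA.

V_GS = V_G = 1.17 V, so V_ov = 1.17 − 0.387 = 0.783 V.
Assume saturation: I_D = ½ k_n V_ov² = 0.5 × 3.87 × 0.783² = 1.19 mA, giving V_DS = V_DD − I_D R_D = 12.4 − 1.19 × 29.5 = -22.6 V.
But -22.6 V < V_ov = 0.783 V, so the device is actually in triode.
In triode I_D = k_n[V_ov V_DS − ½ V_DS²] and I_D = (V_DD − V_DS)/R_D. Equating: 57.1 V_DS² − 90.39 V_DS + 12.4 = 0, giving V_DS = 0.152 V (the root below V_ov).
I_D = (12.4 − 0.152) / 29.5 = 0.415 mA.

I_D = 0.415 mA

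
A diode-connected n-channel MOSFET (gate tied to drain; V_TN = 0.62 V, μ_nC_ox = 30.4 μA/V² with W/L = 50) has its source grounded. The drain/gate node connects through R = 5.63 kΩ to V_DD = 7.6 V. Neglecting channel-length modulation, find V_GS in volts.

V_GS = 1.79 V

With gate tied to drain, V_GS = V_DS ≥ V_GS − V_TN, so the device is in saturation.
k_n = μ_nC_ox · (W/L) = 1.52 mA/V².
KCL at the drain: ½ k_n (V_GS − V_TN)² = (V_DD − V_GS)/R.
Let x = V_GS − 0.62. Then 4.28 x² + x − 6.98 = 0, giving x = 1.17 V (positive root), so V_GS = 1.79 V.
I_D = (V_DD − V_GS)/R = (7.6 − 1.79) / 5.63 = 1.03 mA.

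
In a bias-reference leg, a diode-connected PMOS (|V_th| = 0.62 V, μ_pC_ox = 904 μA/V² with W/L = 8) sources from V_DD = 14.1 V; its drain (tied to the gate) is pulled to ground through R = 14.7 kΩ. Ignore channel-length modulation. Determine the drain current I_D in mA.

I_D = 0.883 mA

With gate tied to drain, V_SG = V_SD ≥ V_SG − |V_th|, so the device is in saturation.
k_p = μ_pC_ox · (W/L) = 7.232 mA/V².
KCL at the drain: ½ k_p (V_SG − |V_th|)² = (V_DD − V_SG)/R.
Let x = V_SG − 0.62. Then 53.2 x² + x − 13.48 = 0, giving x = 0.494 V (positive root), so V_SG = 1.11 V.
I_D = (V_DD − V_SG)/R = (14.1 − 1.11) / 14.7 = 0.883 mA.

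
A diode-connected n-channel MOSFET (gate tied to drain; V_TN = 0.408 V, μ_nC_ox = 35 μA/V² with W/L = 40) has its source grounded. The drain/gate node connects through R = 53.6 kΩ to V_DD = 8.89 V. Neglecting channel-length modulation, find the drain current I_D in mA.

With gate tied to drain, V_GS = V_DS ≥ V_GS − V_TN, so the device is in saturation.
k_n = μ_nC_ox · (W/L) = 1.4 mA/V².
KCL at the drain: ½ k_n (V_GS − V_TN)² = (V_DD − V_GS)/R.
Let x = V_GS − 0.408. Then 37.5 x² + x − 8.482 = 0, giving x = 0.462 V (positive root), so V_GS = 0.87 V.
I_D = (V_DD − V_GS)/R = (8.89 − 0.87) / 53.6 = 0.15 mA.

I_D = 0.150 mA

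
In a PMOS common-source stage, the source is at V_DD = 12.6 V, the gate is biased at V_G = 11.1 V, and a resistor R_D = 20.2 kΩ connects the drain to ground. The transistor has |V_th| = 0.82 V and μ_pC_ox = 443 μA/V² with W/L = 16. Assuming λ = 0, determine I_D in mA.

V_SG = V_DD − V_G = 12.6 − 11.1 = 1.5 V, so V_ov = 1.5 − 0.82 = 0.68 V.
k_p = μ_pC_ox · (W/L) = 7.088 mA/V².
Assume saturation: I_D = ½ k_p V_ov² = 0.5 × 7.088 × 0.68² = 1.64 mA, giving V_SD = V_DD − I_D R_D = 12.6 − 1.64 × 20.2 = -20.5 V.
But -20.5 V < V_ov = 0.68 V, so the device is actually in triode.
In triode I_D = k_p[V_ov V_SD − ½ V_SD²] and I_D = (V_DD − V_SD)/R_D. Equating: 71.6 V_SD² − 98.36 V_SD + 12.6 = 0, giving V_SD = 0.143 V (the root below V_ov).
I_D = (12.6 − 0.143) / 20.2 = 0.617 mA.

I_D = 0.617 mA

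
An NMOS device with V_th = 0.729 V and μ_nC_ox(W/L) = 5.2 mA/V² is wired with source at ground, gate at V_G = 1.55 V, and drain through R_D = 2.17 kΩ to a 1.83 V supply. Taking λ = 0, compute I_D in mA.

V_GS = V_G = 1.55 V, so V_ov = 1.55 − 0.729 = 0.821 V.
Assume saturation: I_D = ½ k_n V_ov² = 0.5 × 5.2 × 0.821² = 1.75 mA, giving V_DS = V_DD − I_D R_D = 1.83 − 1.75 × 2.17 = -1.97 V.
But -1.97 V < V_ov = 0.821 V, so the device is actually in triode.
In triode I_D = k_n[V_ov V_DS − ½ V_DS²] and I_D = (V_DD − V_DS)/R_D. Equating: 5.64 V_DS² − 10.26 V_DS + 1.83 = 0, giving V_DS = 0.2 V (the root below V_ov).
I_D = (1.83 − 0.2) / 2.17 = 0.751 mA.

I_D = 0.751 mA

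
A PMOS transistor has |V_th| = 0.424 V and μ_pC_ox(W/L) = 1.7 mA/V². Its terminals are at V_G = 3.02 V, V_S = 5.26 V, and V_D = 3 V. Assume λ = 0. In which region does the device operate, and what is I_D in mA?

V_SG = V_S − V_G = 5.26 − 3.02 = 2.24 V; V_SD = V_S − V_D = 5.26 − 3 = 2.26 V.
V_ov = V_SG − |V_th| = 2.24 − 0.424 = 1.82 V.
Since V_SD = 2.26 V ≥ V_ov = 1.82 V, the device is in saturation.
I_D = ½ k_p V_ov² = 0.5 × 1.7 × 1.82² = 2.8 mA.

Saturation; I_D = 2.80 mA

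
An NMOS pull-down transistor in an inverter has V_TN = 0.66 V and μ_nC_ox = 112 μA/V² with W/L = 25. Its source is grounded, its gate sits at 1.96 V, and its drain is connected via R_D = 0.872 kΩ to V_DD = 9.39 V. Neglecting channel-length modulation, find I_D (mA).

V_GS = V_G = 1.96 V, so V_ov = 1.96 − 0.66 = 1.3 V.
k_n = μ_nC_ox · (W/L) = 2.8 mA/V².
Assume saturation: I_D = ½ k_n V_ov² = 0.5 × 2.8 × 1.3² = 2.37 mA, giving V_DS = V_DD − I_D R_D = 9.39 − 2.37 × 0.872 = 7.33 V.
V_DS = 7.33 V ≥ V_ov = 1.3 V, confirming saturation.

I_D = 2.37 mA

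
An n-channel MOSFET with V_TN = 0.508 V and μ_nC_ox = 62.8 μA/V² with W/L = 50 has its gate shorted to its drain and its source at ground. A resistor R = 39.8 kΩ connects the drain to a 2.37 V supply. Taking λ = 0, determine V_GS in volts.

V_GS = 0.673 V

With gate tied to drain, V_GS = V_DS ≥ V_GS − V_TN, so the device is in saturation.
k_n = μ_nC_ox · (W/L) = 3.14 mA/V².
KCL at the drain: ½ k_n (V_GS − V_TN)² = (V_DD − V_GS)/R.
Let x = V_GS − 0.508. Then 62.5 x² + x − 1.862 = 0, giving x = 0.165 V (positive root), so V_GS = 0.673 V.
I_D = (V_DD − V_GS)/R = (2.37 − 0.673) / 39.8 = 0.0426 mA.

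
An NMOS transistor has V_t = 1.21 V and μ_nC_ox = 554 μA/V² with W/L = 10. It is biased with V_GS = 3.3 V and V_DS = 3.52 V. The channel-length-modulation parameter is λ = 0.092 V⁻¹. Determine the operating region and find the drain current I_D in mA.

Saturation; I_D = 16.0 mA

k_n = μ_nC_ox · (W/L) = 5.54 mA/V².
V_ov = V_GS − V_t = 3.3 − 1.21 = 2.09 V.
Since V_DS = 3.52 V ≥ V_ov = 2.09 V, the device is in saturation.
I_D = ½ k_n V_ov² (1 + λ V_DS) = 0.5 × 5.54 × 2.09² × (1 + 0.092 × 3.52) = 16 mA.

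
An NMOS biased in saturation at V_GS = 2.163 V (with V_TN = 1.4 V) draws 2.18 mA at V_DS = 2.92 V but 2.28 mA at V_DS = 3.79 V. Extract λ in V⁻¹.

λ = 0.0623 V⁻¹

With V_GS fixed, I_D ∝ (1 + λ V_DS) in saturation, so I_D2/I_D1 = (1 + λ V_DS2)/(1 + λ V_DS1).
2.28/2.18 = 1.046 = (1 + 3.79 λ)/(1 + 2.92 λ).
Solving: λ (I_D1 V_DS2 − I_D2 V_DS1) = I_D2 − I_D1, so λ = (2.28 − 2.18) / (2.18 × 3.79 − 2.28 × 2.92) = 0.1 / 1.6 = 0.0623 V⁻¹.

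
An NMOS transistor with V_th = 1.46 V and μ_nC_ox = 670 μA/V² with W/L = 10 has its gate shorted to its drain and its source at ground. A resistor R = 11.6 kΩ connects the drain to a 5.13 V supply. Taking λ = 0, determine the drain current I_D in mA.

With gate tied to drain, V_GS = V_DS ≥ V_GS − V_th, so the device is in saturation.
k_n = μ_nC_ox · (W/L) = 6.7 mA/V².
KCL at the drain: ½ k_n (V_GS − V_th)² = (V_DD − V_GS)/R.
Let x = V_GS − 1.46. Then 38.9 x² + x − 3.67 = 0, giving x = 0.295 V (positive root), so V_GS = 1.75 V.
I_D = (V_DD − V_GS)/R = (5.13 − 1.75) / 11.6 = 0.291 mA.

I_D = 0.291 mA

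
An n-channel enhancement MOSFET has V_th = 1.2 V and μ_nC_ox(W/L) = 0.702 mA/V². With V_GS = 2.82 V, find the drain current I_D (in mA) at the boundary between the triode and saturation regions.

I_D = 0.921 mA

At the boundary V_DS = V_ov = V_GS − V_th = 2.82 − 1.2 = 1.62 V.
I_D = ½ k_n V_ov² = 0.5 × 0.702 × 1.62² = 0.921 mA.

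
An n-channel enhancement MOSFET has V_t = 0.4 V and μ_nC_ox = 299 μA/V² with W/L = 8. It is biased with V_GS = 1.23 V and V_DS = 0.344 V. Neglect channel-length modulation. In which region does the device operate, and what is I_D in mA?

Triode; I_D = 0.541 mA

k_n = μ_nC_ox · (W/L) = 2.392 mA/V².
V_ov = V_GS − V_t = 1.23 − 0.4 = 0.83 V.
Since V_DS = 0.344 V < V_ov = 0.83 V, the device is in the triode region.
I_D = k_n [V_ov · V_DS − ½ V_DS²] = 2.392 × [0.83 × 0.344 − 0.5 × 0.344²] = 0.541 mA.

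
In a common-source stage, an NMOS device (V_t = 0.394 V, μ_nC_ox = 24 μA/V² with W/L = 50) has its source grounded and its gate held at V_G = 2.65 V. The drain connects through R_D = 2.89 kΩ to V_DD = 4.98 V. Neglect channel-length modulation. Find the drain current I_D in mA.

V_GS = V_G = 2.65 V, so V_ov = 2.65 − 0.394 = 2.26 V.
k_n = μ_nC_ox · (W/L) = 1.2 mA/V².
Assume saturation: I_D = ½ k_n V_ov² = 0.5 × 1.2 × 2.26² = 3.05 mA, giving V_DS = V_DD − I_D R_D = 4.98 − 3.05 × 2.89 = -3.85 V.
But -3.85 V < V_ov = 2.26 V, so the device is actually in triode.
In triode I_D = k_n[V_ov V_DS − ½ V_DS²] and I_D = (V_DD − V_DS)/R_D. Equating: 1.73 V_DS² − 8.824 V_DS + 4.98 = 0, giving V_DS = 0.647 V (the root below V_ov).
I_D = (4.98 − 0.647) / 2.89 = 1.5 mA.

I_D = 1.50 mA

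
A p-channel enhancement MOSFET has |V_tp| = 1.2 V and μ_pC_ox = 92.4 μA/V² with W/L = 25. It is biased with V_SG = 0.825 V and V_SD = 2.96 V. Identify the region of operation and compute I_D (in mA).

V_SG = 0.825 V < |V_tp| = 1.2 V, so the transistor is in cutoff.

Cutoff; I_D = 0 mA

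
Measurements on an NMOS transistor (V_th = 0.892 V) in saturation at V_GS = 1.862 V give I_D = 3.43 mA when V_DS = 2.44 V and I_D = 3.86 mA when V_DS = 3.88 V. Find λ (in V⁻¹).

With V_GS fixed, I_D ∝ (1 + λ V_DS) in saturation, so I_D2/I_D1 = (1 + λ V_DS2)/(1 + λ V_DS1).
3.86/3.43 = 1.125 = (1 + 3.88 λ)/(1 + 2.44 λ).
Solving: λ (I_D1 V_DS2 − I_D2 V_DS1) = I_D2 − I_D1, so λ = (3.86 − 3.43) / (3.43 × 3.88 − 3.86 × 2.44) = 0.43 / 3.89 = 0.111 V⁻¹.

λ = 0.111 V⁻¹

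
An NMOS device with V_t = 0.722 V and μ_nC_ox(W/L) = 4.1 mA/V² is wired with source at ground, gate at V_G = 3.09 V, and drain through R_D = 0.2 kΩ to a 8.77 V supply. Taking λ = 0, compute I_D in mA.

I_D = 11.5 mA

V_GS = V_G = 3.09 V, so V_ov = 3.09 − 0.722 = 2.37 V.
Assume saturation: I_D = ½ k_n V_ov² = 0.5 × 4.1 × 2.37² = 11.5 mA, giving V_DS = V_DD − I_D R_D = 8.77 − 11.5 × 0.2 = 6.47 V.
V_DS = 6.47 V ≥ V_ov = 2.37 V, confirming saturation.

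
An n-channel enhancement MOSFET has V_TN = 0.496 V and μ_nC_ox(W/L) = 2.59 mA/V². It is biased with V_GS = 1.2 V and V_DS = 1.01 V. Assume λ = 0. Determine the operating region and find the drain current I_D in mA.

V_ov = V_GS − V_TN = 1.2 − 0.496 = 0.704 V.
Since V_DS = 1.01 V ≥ V_ov = 0.704 V, the device is in saturation.
I_D = ½ k_n V_ov² = 0.5 × 2.59 × 0.704² = 0.642 mA.

Saturation; I_D = 0.642 mA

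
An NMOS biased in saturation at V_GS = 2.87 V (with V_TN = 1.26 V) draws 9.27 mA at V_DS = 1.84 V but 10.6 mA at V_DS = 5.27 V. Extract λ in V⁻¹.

With V_GS fixed, I_D ∝ (1 + λ V_DS) in saturation, so I_D2/I_D1 = (1 + λ V_DS2)/(1 + λ V_DS1).
10.6/9.27 = 1.143 = (1 + 5.27 λ)/(1 + 1.84 λ).
Solving: λ (I_D1 V_DS2 − I_D2 V_DS1) = I_D2 − I_D1, so λ = (10.6 − 9.27) / (9.27 × 5.27 − 10.6 × 1.84) = 1.33 / 29.3 = 0.0453 V⁻¹.

λ = 0.0453 V⁻¹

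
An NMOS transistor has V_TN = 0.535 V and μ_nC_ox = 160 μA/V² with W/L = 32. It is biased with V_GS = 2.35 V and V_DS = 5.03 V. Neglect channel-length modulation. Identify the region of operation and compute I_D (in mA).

k_n = μ_nC_ox · (W/L) = 5.12 mA/V².
V_ov = V_GS − V_TN = 2.35 − 0.535 = 1.81 V.
Since V_DS = 5.03 V ≥ V_ov = 1.81 V, the device is in saturation.
I_D = ½ k_n V_ov² = 0.5 × 5.12 × 1.81² = 8.43 mA.

Saturation; I_D = 8.43 mA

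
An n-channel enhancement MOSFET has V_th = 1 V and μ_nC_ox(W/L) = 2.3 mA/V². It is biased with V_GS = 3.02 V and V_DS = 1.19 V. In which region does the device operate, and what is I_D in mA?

V_ov = V_GS − V_th = 3.02 − 1 = 2.02 V.
Since V_DS = 1.19 V < V_ov = 2.02 V, the device is in the triode region.
I_D = k_n [V_ov · V_DS − ½ V_DS²] = 2.3 × [2.02 × 1.19 − 0.5 × 1.19²] = 3.9 mA.

Triode; I_D = 3.90 mA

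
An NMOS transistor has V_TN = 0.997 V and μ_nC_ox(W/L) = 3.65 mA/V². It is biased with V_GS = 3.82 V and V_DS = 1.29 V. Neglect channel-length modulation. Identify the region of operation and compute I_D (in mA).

V_ov = V_GS − V_TN = 3.82 − 0.997 = 2.82 V.
Since V_DS = 1.29 V < V_ov = 2.82 V, the device is in the triode region.
I_D = k_n [V_ov · V_DS − ½ V_DS²] = 3.65 × [2.82 × 1.29 − 0.5 × 1.29²] = 10.3 mA.

Triode; I_D = 10.3 mA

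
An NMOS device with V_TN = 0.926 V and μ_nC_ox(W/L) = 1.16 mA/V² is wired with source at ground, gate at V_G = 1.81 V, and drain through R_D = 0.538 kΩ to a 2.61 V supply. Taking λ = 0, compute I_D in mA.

I_D = 0.453 mA

V_GS = V_G = 1.81 V, so V_ov = 1.81 − 0.926 = 0.884 V.
Assume saturation: I_D = ½ k_n V_ov² = 0.5 × 1.16 × 0.884² = 0.453 mA, giving V_DS = V_DD − I_D R_D = 2.61 − 0.453 × 0.538 = 2.37 V.
V_DS = 2.37 V ≥ V_ov = 0.884 V, confirming saturation.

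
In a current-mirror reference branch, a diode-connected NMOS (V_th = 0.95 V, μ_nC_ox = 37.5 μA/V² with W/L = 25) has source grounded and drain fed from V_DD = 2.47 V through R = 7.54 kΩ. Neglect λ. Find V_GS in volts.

V_GS = 1.48 V

With gate tied to drain, V_GS = V_DS ≥ V_GS − V_th, so the device is in saturation.
k_n = μ_nC_ox · (W/L) = 0.9375 mA/V².
KCL at the drain: ½ k_n (V_GS − V_th)² = (V_DD − V_GS)/R.
Let x = V_GS − 0.95. Then 3.53 x² + x − 1.52 = 0, giving x = 0.529 V (positive root), so V_GS = 1.48 V.
I_D = (V_DD − V_GS)/R = (2.47 − 1.48) / 7.54 = 0.131 mA.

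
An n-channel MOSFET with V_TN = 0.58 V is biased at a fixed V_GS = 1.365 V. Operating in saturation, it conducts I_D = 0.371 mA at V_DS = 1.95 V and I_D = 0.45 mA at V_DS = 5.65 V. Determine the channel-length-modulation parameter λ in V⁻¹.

With V_GS fixed, I_D ∝ (1 + λ V_DS) in saturation, so I_D2/I_D1 = (1 + λ V_DS2)/(1 + λ V_DS1).
0.45/0.371 = 1.213 = (1 + 5.65 λ)/(1 + 1.95 λ).
Solving: λ (I_D1 V_DS2 − I_D2 V_DS1) = I_D2 − I_D1, so λ = (0.45 − 0.371) / (0.371 × 5.65 − 0.45 × 1.95) = 0.079 / 1.22 = 0.0648 V⁻¹.

λ = 0.0648 V⁻¹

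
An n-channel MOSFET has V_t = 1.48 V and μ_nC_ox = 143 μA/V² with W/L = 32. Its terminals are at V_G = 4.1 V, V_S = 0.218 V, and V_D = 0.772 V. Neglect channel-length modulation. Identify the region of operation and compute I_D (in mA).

V_GS = V_G − V_S = 4.1 − 0.218 = 3.88 V; V_DS = V_D − V_S = 0.772 − 0.218 = 0.554 V.
k_n = μ_nC_ox · (W/L) = 4.576 mA/V².
V_ov = V_GS − V_t = 3.88 − 1.48 = 2.4 V.
Since V_DS = 0.554 V < V_ov = 2.4 V, the device is in the triode region.
I_D = k_n [V_ov · V_DS − ½ V_DS²] = 4.576 × [2.4 × 0.554 − 0.5 × 0.554²] = 5.39 mA.

Triode; I_D = 5.39 mA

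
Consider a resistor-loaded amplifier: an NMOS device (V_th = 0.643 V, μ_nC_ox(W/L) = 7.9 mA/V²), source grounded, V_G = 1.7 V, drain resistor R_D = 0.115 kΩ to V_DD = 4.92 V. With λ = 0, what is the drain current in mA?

I_D = 4.41 mA

V_GS = V_G = 1.7 V, so V_ov = 1.7 − 0.643 = 1.06 V.
Assume saturation: I_D = ½ k_n V_ov² = 0.5 × 7.9 × 1.06² = 4.41 mA, giving V_DS = V_DD − I_D R_D = 4.92 − 4.41 × 0.115 = 4.41 V.
V_DS = 4.41 V ≥ V_ov = 1.06 V, confirming saturation.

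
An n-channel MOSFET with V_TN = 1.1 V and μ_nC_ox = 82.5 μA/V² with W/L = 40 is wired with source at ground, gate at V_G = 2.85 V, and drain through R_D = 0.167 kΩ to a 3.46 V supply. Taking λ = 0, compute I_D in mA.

I_D = 5.05 mA

V_GS = V_G = 2.85 V, so V_ov = 2.85 − 1.1 = 1.75 V.
k_n = μ_nC_ox · (W/L) = 3.3 mA/V².
Assume saturation: I_D = ½ k_n V_ov² = 0.5 × 3.3 × 1.75² = 5.05 mA, giving V_DS = V_DD − I_D R_D = 3.46 − 5.05 × 0.167 = 2.62 V.
V_DS = 2.62 V ≥ V_ov = 1.75 V, confirming saturation.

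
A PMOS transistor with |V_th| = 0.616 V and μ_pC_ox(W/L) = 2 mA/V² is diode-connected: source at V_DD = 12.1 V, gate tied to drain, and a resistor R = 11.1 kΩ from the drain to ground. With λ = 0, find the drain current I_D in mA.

I_D = 0.947 mA

With gate tied to drain, V_SG = V_SD ≥ V_SG − |V_th|, so the device is in saturation.
KCL at the drain: ½ k_p (V_SG − |V_th|)² = (V_DD − V_SG)/R.
Let x = V_SG − 0.616. Then 11.1 x² + x − 11.48 = 0, giving x = 0.973 V (positive root), so V_SG = 1.59 V.
I_D = (V_DD − V_SG)/R = (12.1 − 1.59) / 11.1 = 0.947 mA.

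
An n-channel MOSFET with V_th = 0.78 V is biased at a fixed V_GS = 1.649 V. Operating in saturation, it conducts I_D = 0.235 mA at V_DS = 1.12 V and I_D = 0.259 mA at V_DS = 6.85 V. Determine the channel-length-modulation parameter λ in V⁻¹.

λ = 0.0182 V⁻¹

With V_GS fixed, I_D ∝ (1 + λ V_DS) in saturation, so I_D2/I_D1 = (1 + λ V_DS2)/(1 + λ V_DS1).
0.259/0.235 = 1.102 = (1 + 6.85 λ)/(1 + 1.12 λ).
Solving: λ (I_D1 V_DS2 − I_D2 V_DS1) = I_D2 − I_D1, so λ = (0.259 − 0.235) / (0.235 × 6.85 − 0.259 × 1.12) = 0.024 / 1.32 = 0.0182 V⁻¹.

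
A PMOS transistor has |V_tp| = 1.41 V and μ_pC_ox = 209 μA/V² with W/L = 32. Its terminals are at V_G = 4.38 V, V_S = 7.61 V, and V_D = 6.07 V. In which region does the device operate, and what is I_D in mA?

V_SG = V_S − V_G = 7.61 − 4.38 = 3.23 V; V_SD = V_S − V_D = 7.61 − 6.07 = 1.54 V.
k_p = μ_pC_ox · (W/L) = 6.688 mA/V².
V_ov = V_SG − |V_tp| = 3.23 − 1.41 = 1.82 V.
Since V_SD = 1.54 V < V_ov = 1.82 V, the device is in the triode region.
I_D = k_p [V_ov · V_SD − ½ V_SD²] = 6.688 × [1.82 × 1.54 − 0.5 × 1.54²] = 10.8 mA.

Triode; I_D = 10.8 mA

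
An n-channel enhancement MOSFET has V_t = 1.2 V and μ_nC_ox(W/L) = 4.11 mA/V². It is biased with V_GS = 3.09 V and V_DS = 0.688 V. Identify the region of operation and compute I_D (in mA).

Triode; I_D = 4.37 mA

V_ov = V_GS − V_t = 3.09 − 1.2 = 1.89 V.
Since V_DS = 0.688 V < V_ov = 1.89 V, the device is in the triode region.
I_D = k_n [V_ov · V_DS − ½ V_DS²] = 4.11 × [1.89 × 0.688 − 0.5 × 0.688²] = 4.37 mA.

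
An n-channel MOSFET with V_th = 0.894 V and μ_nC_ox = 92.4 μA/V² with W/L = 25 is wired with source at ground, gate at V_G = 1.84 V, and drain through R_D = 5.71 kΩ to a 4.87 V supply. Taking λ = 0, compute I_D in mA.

V_GS = V_G = 1.84 V, so V_ov = 1.84 − 0.894 = 0.946 V.
k_n = μ_nC_ox · (W/L) = 2.31 mA/V².
Assume saturation: I_D = ½ k_n V_ov² = 0.5 × 2.31 × 0.946² = 1.03 mA, giving V_DS = V_DD − I_D R_D = 4.87 − 1.03 × 5.71 = -1.03 V.
But -1.03 V < V_ov = 0.946 V, so the device is actually in triode.
In triode I_D = k_n[V_ov V_DS − ½ V_DS²] and I_D = (V_DD − V_DS)/R_D. Equating: 6.6 V_DS² − 13.48 V_DS + 4.87 = 0, giving V_DS = 0.469 V (the root below V_ov).
I_D = (4.87 − 0.469) / 5.71 = 0.771 mA.

I_D = 0.771 mA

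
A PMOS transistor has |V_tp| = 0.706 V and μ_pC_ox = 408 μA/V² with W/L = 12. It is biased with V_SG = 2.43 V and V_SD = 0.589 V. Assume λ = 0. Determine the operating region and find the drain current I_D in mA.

Triode; I_D = 4.12 mA

k_p = μ_pC_ox · (W/L) = 4.896 mA/V².
V_ov = V_SG − |V_tp| = 2.43 − 0.706 = 1.72 V.
Since V_SD = 0.589 V < V_ov = 1.72 V, the device is in the triode region.
I_D = k_p [V_ov · V_SD − ½ V_SD²] = 4.896 × [1.72 × 0.589 − 0.5 × 0.589²] = 4.12 mA.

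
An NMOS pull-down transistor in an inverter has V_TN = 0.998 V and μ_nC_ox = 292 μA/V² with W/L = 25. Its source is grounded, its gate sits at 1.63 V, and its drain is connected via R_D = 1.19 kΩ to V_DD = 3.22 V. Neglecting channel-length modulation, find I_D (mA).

I_D = 1.46 mA

V_GS = V_G = 1.63 V, so V_ov = 1.63 − 0.998 = 0.632 V.
k_n = μ_nC_ox · (W/L) = 7.3 mA/V².
Assume saturation: I_D = ½ k_n V_ov² = 0.5 × 7.3 × 0.632² = 1.46 mA, giving V_DS = V_DD − I_D R_D = 3.22 − 1.46 × 1.19 = 1.49 V.
V_DS = 1.49 V ≥ V_ov = 0.632 V, confirming saturation.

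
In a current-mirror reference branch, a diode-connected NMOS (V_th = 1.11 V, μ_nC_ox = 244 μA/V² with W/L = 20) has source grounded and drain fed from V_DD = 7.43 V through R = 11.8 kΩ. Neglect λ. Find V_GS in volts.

V_GS = 1.56 V

With gate tied to drain, V_GS = V_DS ≥ V_GS − V_th, so the device is in saturation.
k_n = μ_nC_ox · (W/L) = 4.88 mA/V².
KCL at the drain: ½ k_n (V_GS − V_th)² = (V_DD − V_GS)/R.
Let x = V_GS − 1.11. Then 28.8 x² + x − 6.32 = 0, giving x = 0.451 V (positive root), so V_GS = 1.56 V.
I_D = (V_DD − V_GS)/R = (7.43 − 1.56) / 11.8 = 0.497 mA.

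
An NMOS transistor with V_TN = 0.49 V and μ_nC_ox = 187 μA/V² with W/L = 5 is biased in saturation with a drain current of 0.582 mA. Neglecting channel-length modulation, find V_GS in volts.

V_GS = 1.61 V

k_n = μ_nC_ox · (W/L) = 0.935 mA/V².
In saturation I_D = ½ k_n (V_GS − V_TN)², so V_GS − V_TN = √(2 I_D / k_n) = √(2 × 0.582 / 0.935) = 1.12 V.
V_GS = 0.49 + 1.12 = 1.61 V.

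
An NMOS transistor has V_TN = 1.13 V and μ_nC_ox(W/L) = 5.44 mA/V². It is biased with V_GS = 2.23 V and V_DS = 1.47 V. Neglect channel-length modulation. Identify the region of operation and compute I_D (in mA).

V_ov = V_GS − V_TN = 2.23 − 1.13 = 1.1 V.
Since V_DS = 1.47 V ≥ V_ov = 1.1 V, the device is in saturation.
I_D = ½ k_n V_ov² = 0.5 × 5.44 × 1.1² = 3.29 mA.

Saturation; I_D = 3.29 mA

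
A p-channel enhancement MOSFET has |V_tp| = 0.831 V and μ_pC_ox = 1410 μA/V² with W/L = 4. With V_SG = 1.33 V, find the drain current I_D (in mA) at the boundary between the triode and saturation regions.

I_D = 0.702 mA

At the boundary V_SD = V_ov = V_SG − |V_tp| = 1.33 − 0.831 = 0.499 V.
k_p = μ_pC_ox · (W/L) = 5.64 mA/V².
I_D = ½ k_p V_ov² = 0.5 × 5.64 × 0.499² = 0.702 mA.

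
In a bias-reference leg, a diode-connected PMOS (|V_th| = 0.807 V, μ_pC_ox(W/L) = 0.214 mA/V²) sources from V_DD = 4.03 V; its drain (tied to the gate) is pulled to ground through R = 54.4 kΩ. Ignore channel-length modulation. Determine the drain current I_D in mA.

With gate tied to drain, V_SG = V_SD ≥ V_SG − |V_th|, so the device is in saturation.
KCL at the drain: ½ k_p (V_SG − |V_th|)² = (V_DD − V_SG)/R.
Let x = V_SG − 0.807. Then 5.82 x² + x − 3.223 = 0, giving x = 0.663 V (positive root), so V_SG = 1.47 V.
I_D = (V_DD − V_SG)/R = (4.03 − 1.47) / 54.4 = 0.0471 mA.

I_D = 0.0471 mA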